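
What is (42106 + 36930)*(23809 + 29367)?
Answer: 4202818336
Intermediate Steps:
(42106 + 36930)*(23809 + 29367) = 79036*53176 = 4202818336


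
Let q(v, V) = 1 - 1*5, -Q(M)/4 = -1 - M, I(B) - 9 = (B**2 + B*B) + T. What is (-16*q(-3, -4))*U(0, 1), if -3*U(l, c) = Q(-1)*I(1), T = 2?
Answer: 0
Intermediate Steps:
I(B) = 11 + 2*B**2 (I(B) = 9 + ((B**2 + B*B) + 2) = 9 + ((B**2 + B**2) + 2) = 9 + (2*B**2 + 2) = 9 + (2 + 2*B**2) = 11 + 2*B**2)
Q(M) = 4 + 4*M (Q(M) = -4*(-1 - M) = 4 + 4*M)
q(v, V) = -4 (q(v, V) = 1 - 5 = -4)
U(l, c) = 0 (U(l, c) = -(4 + 4*(-1))*(11 + 2*1**2)/3 = -(4 - 4)*(11 + 2*1)/3 = -0*(11 + 2) = -0*13 = -1/3*0 = 0)
(-16*q(-3, -4))*U(0, 1) = -16*(-4)*0 = 64*0 = 0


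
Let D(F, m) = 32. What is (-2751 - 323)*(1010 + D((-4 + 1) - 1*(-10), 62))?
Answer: -3203108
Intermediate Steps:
(-2751 - 323)*(1010 + D((-4 + 1) - 1*(-10), 62)) = (-2751 - 323)*(1010 + 32) = -3074*1042 = -3203108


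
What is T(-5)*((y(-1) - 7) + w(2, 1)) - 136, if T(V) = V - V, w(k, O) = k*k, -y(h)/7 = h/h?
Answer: -136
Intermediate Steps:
y(h) = -7 (y(h) = -7*h/h = -7*1 = -7)
w(k, O) = k²
T(V) = 0
T(-5)*((y(-1) - 7) + w(2, 1)) - 136 = 0*((-7 - 7) + 2²) - 136 = 0*(-14 + 4) - 136 = 0*(-10) - 136 = 0 - 136 = -136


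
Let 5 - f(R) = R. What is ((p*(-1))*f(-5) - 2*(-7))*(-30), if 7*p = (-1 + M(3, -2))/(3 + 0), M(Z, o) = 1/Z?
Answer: -9020/21 ≈ -429.52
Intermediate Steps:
f(R) = 5 - R
p = -2/63 (p = ((-1 + 1/3)/(3 + 0))/7 = ((-1 + ⅓)/3)/7 = (-⅔*⅓)/7 = (⅐)*(-2/9) = -2/63 ≈ -0.031746)
((p*(-1))*f(-5) - 2*(-7))*(-30) = ((-2/63*(-1))*(5 - 1*(-5)) - 2*(-7))*(-30) = (2*(5 + 5)/63 + 14)*(-30) = ((2/63)*10 + 14)*(-30) = (20/63 + 14)*(-30) = (902/63)*(-30) = -9020/21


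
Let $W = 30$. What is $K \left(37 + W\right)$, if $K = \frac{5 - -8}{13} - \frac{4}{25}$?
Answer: $\frac{1407}{25} \approx 56.28$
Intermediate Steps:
$K = \frac{21}{25}$ ($K = \left(5 + 8\right) \frac{1}{13} - \frac{4}{25} = 13 \cdot \frac{1}{13} - \frac{4}{25} = 1 - \frac{4}{25} = \frac{21}{25} \approx 0.84$)
$K \left(37 + W\right) = \frac{21 \left(37 + 30\right)}{25} = \frac{21}{25} \cdot 67 = \frac{1407}{25}$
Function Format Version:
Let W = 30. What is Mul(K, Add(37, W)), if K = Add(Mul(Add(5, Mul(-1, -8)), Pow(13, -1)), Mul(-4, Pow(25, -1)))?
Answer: Rational(1407, 25) ≈ 56.280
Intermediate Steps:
K = Rational(21, 25) (K = Add(Mul(Add(5, 8), Rational(1, 13)), Mul(-4, Rational(1, 25))) = Add(Mul(13, Rational(1, 13)), Rational(-4, 25)) = Add(1, Rational(-4, 25)) = Rational(21, 25) ≈ 0.84000)
Mul(K, Add(37, W)) = Mul(Rational(21, 25), Add(37, 30)) = Mul(Rational(21, 25), 67) = Rational(1407, 25)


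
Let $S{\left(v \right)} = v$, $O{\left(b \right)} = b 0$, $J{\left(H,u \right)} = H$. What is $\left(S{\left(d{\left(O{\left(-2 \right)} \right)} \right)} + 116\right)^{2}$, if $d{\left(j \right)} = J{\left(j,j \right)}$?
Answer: $13456$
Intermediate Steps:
$O{\left(b \right)} = 0$
$d{\left(j \right)} = j$
$\left(S{\left(d{\left(O{\left(-2 \right)} \right)} \right)} + 116\right)^{2} = \left(0 + 116\right)^{2} = 116^{2} = 13456$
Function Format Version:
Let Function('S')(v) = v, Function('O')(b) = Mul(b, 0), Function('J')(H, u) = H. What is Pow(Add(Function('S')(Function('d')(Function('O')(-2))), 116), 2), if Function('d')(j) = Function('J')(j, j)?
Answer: 13456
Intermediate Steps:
Function('O')(b) = 0
Function('d')(j) = j
Pow(Add(Function('S')(Function('d')(Function('O')(-2))), 116), 2) = Pow(Add(0, 116), 2) = Pow(116, 2) = 13456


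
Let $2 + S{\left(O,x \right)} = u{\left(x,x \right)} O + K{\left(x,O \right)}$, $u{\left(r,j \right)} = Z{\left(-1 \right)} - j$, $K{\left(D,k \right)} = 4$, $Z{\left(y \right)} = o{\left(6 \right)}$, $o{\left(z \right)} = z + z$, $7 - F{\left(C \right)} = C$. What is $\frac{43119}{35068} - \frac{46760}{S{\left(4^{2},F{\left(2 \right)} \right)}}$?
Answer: $- \frac{817432057}{1998876} \approx -408.95$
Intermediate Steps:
$F{\left(C \right)} = 7 - C$
$o{\left(z \right)} = 2 z$
$Z{\left(y \right)} = 12$ ($Z{\left(y \right)} = 2 \cdot 6 = 12$)
$u{\left(r,j \right)} = 12 - j$
$S{\left(O,x \right)} = 2 + O \left(12 - x\right)$ ($S{\left(O,x \right)} = -2 + \left(\left(12 - x\right) O + 4\right) = -2 + \left(O \left(12 - x\right) + 4\right) = -2 + \left(4 + O \left(12 - x\right)\right) = 2 + O \left(12 - x\right)$)
$\frac{43119}{35068} - \frac{46760}{S{\left(4^{2},F{\left(2 \right)} \right)}} = \frac{43119}{35068} - \frac{46760}{2 - 4^{2} \left(-12 + \left(7 - 2\right)\right)} = 43119 \cdot \frac{1}{35068} - \frac{46760}{2 - 16 \left(-12 + \left(7 - 2\right)\right)} = \frac{43119}{35068} - \frac{46760}{2 - 16 \left(-12 + 5\right)} = \frac{43119}{35068} - \frac{46760}{2 - 16 \left(-7\right)} = \frac{43119}{35068} - \frac{46760}{2 + 112} = \frac{43119}{35068} - \frac{46760}{114} = \frac{43119}{35068} - \frac{23380}{57} = - \frac{817432057}{1998876}$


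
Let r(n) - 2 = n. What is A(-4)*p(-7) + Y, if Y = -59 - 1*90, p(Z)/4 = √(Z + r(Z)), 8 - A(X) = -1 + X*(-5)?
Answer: -149 - 88*I*√3 ≈ -149.0 - 152.42*I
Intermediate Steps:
r(n) = 2 + n
A(X) = 9 + 5*X (A(X) = 8 - (-1 + X*(-5)) = 8 - (-1 - 5*X) = 8 + (1 + 5*X) = 9 + 5*X)
p(Z) = 4*√(2 + 2*Z) (p(Z) = 4*√(Z + (2 + Z)) = 4*√(2 + 2*Z))
Y = -149 (Y = -59 - 90 = -149)
A(-4)*p(-7) + Y = (9 + 5*(-4))*(4*√(2 + 2*(-7))) - 149 = (9 - 20)*(4*√(2 - 14)) - 149 = -44*√(-12) - 149 = -44*2*I*√3 - 149 = -88*I*√3 - 149 = -149 - 88*I*√3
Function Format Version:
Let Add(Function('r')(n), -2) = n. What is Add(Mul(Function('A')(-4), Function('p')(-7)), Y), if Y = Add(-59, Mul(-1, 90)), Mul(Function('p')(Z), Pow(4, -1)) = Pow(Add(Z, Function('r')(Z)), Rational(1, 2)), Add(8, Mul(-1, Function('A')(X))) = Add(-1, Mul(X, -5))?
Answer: Add(-149, Mul(-88, I, Pow(3, Rational(1, 2)))) ≈ Add(-149.00, Mul(-152.42, I))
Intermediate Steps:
Function('r')(n) = Add(2, n)
Function('A')(X) = Add(9, Mul(5, X)) (Function('A')(X) = Add(8, Mul(-1, Add(-1, Mul(X, -5)))) = Add(8, Mul(-1, Add(-1, Mul(-5, X)))) = Add(8, Add(1, Mul(5, X))) = Add(9, Mul(5, X)))
Function('p')(Z) = Mul(4, Pow(Add(2, Mul(2, Z)), Rational(1, 2))) (Function('p')(Z) = Mul(4, Pow(Add(Z, Add(2, Z)), Rational(1, 2))) = Mul(4, Pow(Add(2, Mul(2, Z)), Rational(1, 2))))
Y = -149 (Y = Add(-59, -90) = -149)
Add(Mul(Function('A')(-4), Function('p')(-7)), Y) = Add(Mul(Add(9, Mul(5, -4)), Mul(4, Pow(Add(2, Mul(2, -7)), Rational(1, 2)))), -149) = Add(Mul(Add(9, -20), Mul(4, Pow(Add(2, -14), Rational(1, 2)))), -149) = Add(Mul(-11, Mul(4, Pow(-12, Rational(1, 2)))), -149) = Add(Mul(-11, Mul(4, Mul(2, I, Pow(3, Rational(1, 2))))), -149) = Add(Mul(-11, Mul(8, I, Pow(3, Rational(1, 2)))), -149) = Add(Mul(-88, I, Pow(3, Rational(1, 2))), -149) = Add(-149, Mul(-88, I, Pow(3, Rational(1, 2))))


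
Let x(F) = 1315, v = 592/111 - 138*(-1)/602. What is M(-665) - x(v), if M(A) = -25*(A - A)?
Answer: -1315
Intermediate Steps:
v = 5023/903 (v = 592*(1/111) + 138*(1/602) = 16/3 + 69/301 = 5023/903 ≈ 5.5626)
M(A) = 0 (M(A) = -25*0 = 0)
M(-665) - x(v) = 0 - 1*1315 = 0 - 1315 = -1315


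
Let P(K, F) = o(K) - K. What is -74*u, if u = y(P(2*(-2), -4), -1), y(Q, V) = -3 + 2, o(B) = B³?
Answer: 74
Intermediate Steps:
P(K, F) = K³ - K
y(Q, V) = -1
u = -1
-74*u = -74*(-1) = 74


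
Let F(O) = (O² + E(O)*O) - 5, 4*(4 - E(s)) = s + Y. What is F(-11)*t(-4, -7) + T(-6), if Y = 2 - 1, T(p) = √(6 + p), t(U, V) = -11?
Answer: -979/2 ≈ -489.50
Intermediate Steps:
Y = 1
E(s) = 15/4 - s/4 (E(s) = 4 - (s + 1)/4 = 4 - (1 + s)/4 = 4 + (-¼ - s/4) = 15/4 - s/4)
F(O) = -5 + O² + O*(15/4 - O/4) (F(O) = (O² + (15/4 - O/4)*O) - 5 = (O² + O*(15/4 - O/4)) - 5 = -5 + O² + O*(15/4 - O/4))
F(-11)*t(-4, -7) + T(-6) = (-5 + (¾)*(-11)² + (15/4)*(-11))*(-11) + √(6 - 6) = (-5 + (¾)*121 - 165/4)*(-11) + √0 = (-5 + 363/4 - 165/4)*(-11) + 0 = (89/2)*(-11) + 0 = -979/2 + 0 = -979/2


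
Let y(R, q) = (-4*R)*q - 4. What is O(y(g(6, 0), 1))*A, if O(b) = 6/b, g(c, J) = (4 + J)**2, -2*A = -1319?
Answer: -3957/68 ≈ -58.191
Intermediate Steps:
A = 1319/2 (A = -1/2*(-1319) = 1319/2 ≈ 659.50)
y(R, q) = -4 - 4*R*q (y(R, q) = -4*R*q - 4 = -4 - 4*R*q)
O(y(g(6, 0), 1))*A = (6/(-4 - 4*(4 + 0)**2*1))*(1319/2) = (6/(-4 - 4*4**2*1))*(1319/2) = (6/(-4 - 4*16*1))*(1319/2) = (6/(-4 - 64))*(1319/2) = (6/(-68))*(1319/2) = (6*(-1/68))*(1319/2) = -3/34*1319/2 = -3957/68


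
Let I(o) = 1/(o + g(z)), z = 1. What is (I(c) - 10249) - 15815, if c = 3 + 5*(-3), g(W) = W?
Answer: -286705/11 ≈ -26064.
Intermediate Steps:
c = -12 (c = 3 - 15 = -12)
I(o) = 1/(1 + o) (I(o) = 1/(o + 1) = 1/(1 + o))
(I(c) - 10249) - 15815 = (1/(1 - 12) - 10249) - 15815 = (1/(-11) - 10249) - 15815 = (-1/11 - 10249) - 15815 = -112740/11 - 15815 = -286705/11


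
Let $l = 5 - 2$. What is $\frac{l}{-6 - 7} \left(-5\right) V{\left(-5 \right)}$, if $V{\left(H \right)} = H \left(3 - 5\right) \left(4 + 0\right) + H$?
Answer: $\frac{525}{13} \approx 40.385$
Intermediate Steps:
$V{\left(H \right)} = - 7 H$ ($V{\left(H \right)} = H \left(\left(-2\right) 4\right) + H = H \left(-8\right) + H = - 8 H + H = - 7 H$)
$l = 3$
$\frac{l}{-6 - 7} \left(-5\right) V{\left(-5 \right)} = \frac{1}{-6 - 7} \cdot 3 \left(-5\right) \left(\left(-7\right) \left(-5\right)\right) = \frac{1}{-13} \cdot 3 \left(-5\right) 35 = \left(- \frac{1}{13}\right) 3 \left(-5\right) 35 = \left(- \frac{3}{13}\right) \left(-5\right) 35 = \frac{15}{13} \cdot 35 = \frac{525}{13}$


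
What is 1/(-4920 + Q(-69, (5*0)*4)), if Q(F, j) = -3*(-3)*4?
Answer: -1/4884 ≈ -0.00020475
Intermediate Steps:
Q(F, j) = 36 (Q(F, j) = 9*4 = 36)
1/(-4920 + Q(-69, (5*0)*4)) = 1/(-4920 + 36) = 1/(-4884) = -1/4884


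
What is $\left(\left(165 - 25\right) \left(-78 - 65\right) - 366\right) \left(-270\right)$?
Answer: $5504220$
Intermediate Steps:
$\left(\left(165 - 25\right) \left(-78 - 65\right) - 366\right) \left(-270\right) = \left(140 \left(-143\right) - 366\right) \left(-270\right) = \left(-20020 - 366\right) \left(-270\right) = \left(-20386\right) \left(-270\right) = 5504220$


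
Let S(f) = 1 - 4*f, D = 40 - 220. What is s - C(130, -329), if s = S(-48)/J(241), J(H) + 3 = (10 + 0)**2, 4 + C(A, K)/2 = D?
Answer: 35889/97 ≈ 369.99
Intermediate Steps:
D = -180
C(A, K) = -368 (C(A, K) = -8 + 2*(-180) = -8 - 360 = -368)
J(H) = 97 (J(H) = -3 + (10 + 0)**2 = -3 + 10**2 = -3 + 100 = 97)
s = 193/97 (s = (1 - 4*(-48))/97 = (1 + 192)*(1/97) = 193*(1/97) = 193/97 ≈ 1.9897)
s - C(130, -329) = 193/97 - 1*(-368) = 193/97 + 368 = 35889/97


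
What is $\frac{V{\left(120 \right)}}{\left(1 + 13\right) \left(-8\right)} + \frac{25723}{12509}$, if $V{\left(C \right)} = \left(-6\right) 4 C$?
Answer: $\frac{347383}{12509} \approx 27.771$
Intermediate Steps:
$V{\left(C \right)} = - 24 C$
$\frac{V{\left(120 \right)}}{\left(1 + 13\right) \left(-8\right)} + \frac{25723}{12509} = \frac{\left(-24\right) 120}{\left(1 + 13\right) \left(-8\right)} + \frac{25723}{12509} = - \frac{2880}{14 \left(-8\right)} + 25723 \cdot \frac{1}{12509} = - \frac{2880}{-112} + \frac{25723}{12509} = \left(-2880\right) \left(- \frac{1}{112}\right) + \frac{25723}{12509} = \frac{180}{7} + \frac{25723}{12509} = \frac{347383}{12509}$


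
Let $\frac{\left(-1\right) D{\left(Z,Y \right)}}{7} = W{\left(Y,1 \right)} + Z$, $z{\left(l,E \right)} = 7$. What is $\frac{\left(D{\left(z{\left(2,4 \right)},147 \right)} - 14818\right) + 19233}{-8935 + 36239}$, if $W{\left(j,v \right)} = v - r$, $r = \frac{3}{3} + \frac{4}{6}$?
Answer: $\frac{1639}{10239} \approx 0.16007$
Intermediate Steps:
$r = \frac{5}{3}$ ($r = 3 \cdot \frac{1}{3} + 4 \cdot \frac{1}{6} = 1 + \frac{2}{3} = \frac{5}{3} \approx 1.6667$)
$W{\left(j,v \right)} = - \frac{5}{3} + v$ ($W{\left(j,v \right)} = v - \frac{5}{3} = - \frac{5}{3} + v$)
$D{\left(Z,Y \right)} = \frac{14}{3} - 7 Z$ ($D{\left(Z,Y \right)} = - 7 \left(\left(- \frac{5}{3} + 1\right) + Z\right) = - 7 \left(- \frac{2}{3} + Z\right) = \frac{14}{3} - 7 Z$)
$\frac{\left(D{\left(z{\left(2,4 \right)},147 \right)} - 14818\right) + 19233}{-8935 + 36239} = \frac{\left(\left(\frac{14}{3} - 49\right) - 14818\right) + 19233}{-8935 + 36239} = \frac{\left(\left(\frac{14}{3} - 49\right) - 14818\right) + 19233}{27304} = \left(\left(- \frac{133}{3} - 14818\right) + 19233\right) \frac{1}{27304} = \left(- \frac{44587}{3} + 19233\right) \frac{1}{27304} = \frac{13112}{3} \cdot \frac{1}{27304} = \frac{1639}{10239}$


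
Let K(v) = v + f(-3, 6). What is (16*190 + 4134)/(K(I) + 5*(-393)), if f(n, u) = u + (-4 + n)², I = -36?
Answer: -3587/973 ≈ -3.6865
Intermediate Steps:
K(v) = 55 + v (K(v) = v + (6 + (-4 - 3)²) = v + (6 + (-7)²) = v + (6 + 49) = v + 55 = 55 + v)
(16*190 + 4134)/(K(I) + 5*(-393)) = (16*190 + 4134)/((55 - 36) + 5*(-393)) = (3040 + 4134)/(19 - 1965) = 7174/(-1946) = 7174*(-1/1946) = -3587/973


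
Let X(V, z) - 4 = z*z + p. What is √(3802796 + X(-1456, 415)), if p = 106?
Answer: √3975131 ≈ 1993.8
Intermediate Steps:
X(V, z) = 110 + z² (X(V, z) = 4 + (z*z + 106) = 4 + (z² + 106) = 4 + (106 + z²) = 110 + z²)
√(3802796 + X(-1456, 415)) = √(3802796 + (110 + 415²)) = √(3802796 + (110 + 172225)) = √(3802796 + 172335) = √3975131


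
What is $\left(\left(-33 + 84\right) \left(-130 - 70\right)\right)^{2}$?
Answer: $104040000$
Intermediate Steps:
$\left(\left(-33 + 84\right) \left(-130 - 70\right)\right)^{2} = \left(51 \left(-200\right)\right)^{2} = \left(-10200\right)^{2} = 104040000$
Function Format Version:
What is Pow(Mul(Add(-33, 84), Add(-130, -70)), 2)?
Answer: 104040000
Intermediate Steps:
Pow(Mul(Add(-33, 84), Add(-130, -70)), 2) = Pow(Mul(51, -200), 2) = Pow(-10200, 2) = 104040000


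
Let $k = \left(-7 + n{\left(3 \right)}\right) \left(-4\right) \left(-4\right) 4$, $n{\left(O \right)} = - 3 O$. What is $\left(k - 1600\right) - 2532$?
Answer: $-5156$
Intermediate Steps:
$k = -1024$ ($k = \left(-7 - 9\right) \left(-4\right) \left(-4\right) 4 = \left(-7 - 9\right) 16 \cdot 4 = \left(-16\right) 64 = -1024$)
$\left(k - 1600\right) - 2532 = \left(-1024 - 1600\right) - 2532 = -2624 - 2532 = -5156$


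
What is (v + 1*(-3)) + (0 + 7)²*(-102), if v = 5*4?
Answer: -4981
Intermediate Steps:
v = 20
(v + 1*(-3)) + (0 + 7)²*(-102) = (20 + 1*(-3)) + (0 + 7)²*(-102) = (20 - 3) + 7²*(-102) = 17 + 49*(-102) = 17 - 4998 = -4981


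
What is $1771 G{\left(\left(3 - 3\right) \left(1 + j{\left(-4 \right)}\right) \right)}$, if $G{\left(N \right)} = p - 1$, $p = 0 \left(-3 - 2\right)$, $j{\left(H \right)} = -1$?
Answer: $-1771$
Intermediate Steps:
$p = 0$ ($p = 0 \left(-3 - 2\right) = 0 \left(-5\right) = 0$)
$G{\left(N \right)} = -1$ ($G{\left(N \right)} = 0 - 1 = -1$)
$1771 G{\left(\left(3 - 3\right) \left(1 + j{\left(-4 \right)}\right) \right)} = 1771 \left(-1\right) = -1771$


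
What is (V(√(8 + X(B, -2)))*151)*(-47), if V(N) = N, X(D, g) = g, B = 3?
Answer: -7097*√6 ≈ -17384.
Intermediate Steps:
(V(√(8 + X(B, -2)))*151)*(-47) = (√(8 - 2)*151)*(-47) = (√6*151)*(-47) = (151*√6)*(-47) = -7097*√6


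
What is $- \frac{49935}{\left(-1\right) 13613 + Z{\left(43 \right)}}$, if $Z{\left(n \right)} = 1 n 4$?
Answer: $\frac{49935}{13441} \approx 3.7151$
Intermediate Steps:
$Z{\left(n \right)} = 4 n$ ($Z{\left(n \right)} = n 4 = 4 n$)
$- \frac{49935}{\left(-1\right) 13613 + Z{\left(43 \right)}} = - \frac{49935}{\left(-1\right) 13613 + 4 \cdot 43} = - \frac{49935}{-13613 + 172} = - \frac{49935}{-13441} = \left(-49935\right) \left(- \frac{1}{13441}\right) = \frac{49935}{13441}$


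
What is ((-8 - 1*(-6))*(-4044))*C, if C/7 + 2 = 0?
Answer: -113232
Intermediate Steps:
C = -14 (C = -14 + 7*0 = -14 + 0 = -14)
((-8 - 1*(-6))*(-4044))*C = ((-8 - 1*(-6))*(-4044))*(-14) = ((-8 + 6)*(-4044))*(-14) = -2*(-4044)*(-14) = 8088*(-14) = -113232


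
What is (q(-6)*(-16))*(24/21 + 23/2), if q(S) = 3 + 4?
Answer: -1416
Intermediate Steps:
q(S) = 7
(q(-6)*(-16))*(24/21 + 23/2) = (7*(-16))*(24/21 + 23/2) = -112*(24*(1/21) + 23*(1/2)) = -112*(8/7 + 23/2) = -112*177/14 = -1416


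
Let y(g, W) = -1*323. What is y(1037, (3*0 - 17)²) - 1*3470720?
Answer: -3471043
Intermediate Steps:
y(g, W) = -323
y(1037, (3*0 - 17)²) - 1*3470720 = -323 - 1*3470720 = -323 - 3470720 = -3471043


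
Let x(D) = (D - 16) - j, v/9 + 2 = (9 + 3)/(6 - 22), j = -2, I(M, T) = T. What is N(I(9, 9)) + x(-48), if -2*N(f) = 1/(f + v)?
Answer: -3904/63 ≈ -61.968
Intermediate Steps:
v = -99/4 (v = -18 + 9*((9 + 3)/(6 - 22)) = -18 + 9*(12/(-16)) = -18 + 9*(12*(-1/16)) = -18 + 9*(-¾) = -18 - 27/4 = -99/4 ≈ -24.750)
N(f) = -1/(2*(-99/4 + f)) (N(f) = -1/(2*(f - 99/4)) = -1/(2*(-99/4 + f)))
x(D) = -14 + D (x(D) = (D - 16) - 1*(-2) = (-16 + D) + 2 = -14 + D)
N(I(9, 9)) + x(-48) = -2/(-99 + 4*9) + (-14 - 48) = -2/(-99 + 36) - 62 = -2/(-63) - 62 = -2*(-1/63) - 62 = 2/63 - 62 = -3904/63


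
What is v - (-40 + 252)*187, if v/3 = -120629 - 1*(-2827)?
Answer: -393050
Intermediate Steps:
v = -353406 (v = 3*(-120629 - 1*(-2827)) = 3*(-120629 + 2827) = 3*(-117802) = -353406)
v - (-40 + 252)*187 = -353406 - (-40 + 252)*187 = -353406 - 212*187 = -353406 - 1*39644 = -353406 - 39644 = -393050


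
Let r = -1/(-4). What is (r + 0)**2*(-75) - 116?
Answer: -1931/16 ≈ -120.69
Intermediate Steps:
r = 1/4 (r = -1*(-1/4) = 1/4 ≈ 0.25000)
(r + 0)**2*(-75) - 116 = (1/4 + 0)**2*(-75) - 116 = (1/4)**2*(-75) - 116 = (1/16)*(-75) - 116 = -75/16 - 116 = -1931/16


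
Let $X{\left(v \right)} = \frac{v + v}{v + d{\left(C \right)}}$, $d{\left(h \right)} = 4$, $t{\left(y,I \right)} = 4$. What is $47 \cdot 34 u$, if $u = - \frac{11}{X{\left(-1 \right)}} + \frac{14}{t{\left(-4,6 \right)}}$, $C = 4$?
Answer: $31960$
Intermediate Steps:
$X{\left(v \right)} = \frac{2 v}{4 + v}$ ($X{\left(v \right)} = \frac{v + v}{v + 4} = \frac{2 v}{4 + v}$)
$u = 20$ ($u = - \frac{11}{2 \left(-1\right) \frac{1}{4 - 1}} + \frac{14}{4} = - \frac{11}{2 \left(-1\right) \frac{1}{3}} + 14 \cdot \frac{1}{4} = - \frac{11}{2 \left(-1\right) \frac{1}{3}} + \frac{7}{2} = - \frac{11}{- \frac{2}{3}} + \frac{7}{2} = \left(-11\right) \left(- \frac{3}{2}\right) + \frac{7}{2} = \frac{33}{2} + \frac{7}{2} = 20$)
$47 \cdot 34 u = 47 \cdot 34 \cdot 20 = 1598 \cdot 20 = 31960$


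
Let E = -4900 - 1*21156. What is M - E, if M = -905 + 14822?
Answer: 39973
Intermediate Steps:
M = 13917
E = -26056 (E = -4900 - 21156 = -26056)
M - E = 13917 - 1*(-26056) = 13917 + 26056 = 39973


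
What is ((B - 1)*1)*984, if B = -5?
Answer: -5904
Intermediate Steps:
((B - 1)*1)*984 = ((-5 - 1)*1)*984 = -6*1*984 = -6*984 = -5904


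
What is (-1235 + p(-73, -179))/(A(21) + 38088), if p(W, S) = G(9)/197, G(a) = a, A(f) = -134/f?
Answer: -2554503/78771829 ≈ -0.032429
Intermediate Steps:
p(W, S) = 9/197
(-1235 + p(-73, -179))/(A(21) + 38088) = (-1235 + 9/197)/(-134/21 + 38088) = -243286/(197*(-134*1/21 + 38088)) = -243286/(197*(-134/21 + 38088)) = -243286/(197*799714/21) = -243286/197*21/799714 = -2554503/78771829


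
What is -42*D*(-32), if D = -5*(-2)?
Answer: 13440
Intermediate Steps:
D = 10
-42*D*(-32) = -42*10*(-32) = -420*(-32) = 13440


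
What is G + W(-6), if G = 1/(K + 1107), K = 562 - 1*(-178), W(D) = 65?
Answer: 120056/1847 ≈ 65.000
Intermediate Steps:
K = 740 (K = 562 + 178 = 740)
G = 1/1847 (G = 1/(740 + 1107) = 1/1847 ≈ 0.00054142)
G + W(-6) = 1/1847 + 65 = 120056/1847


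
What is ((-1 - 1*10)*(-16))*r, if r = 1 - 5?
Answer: -704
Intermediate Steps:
r = -4
((-1 - 1*10)*(-16))*r = ((-1 - 1*10)*(-16))*(-4) = ((-1 - 10)*(-16))*(-4) = -11*(-16)*(-4) = 176*(-4) = -704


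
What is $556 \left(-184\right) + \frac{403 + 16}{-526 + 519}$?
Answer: $- \frac{716547}{7} \approx -1.0236 \cdot 10^{5}$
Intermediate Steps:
$556 \left(-184\right) + \frac{403 + 16}{-526 + 519} = -102304 + \frac{419}{-7} = -102304 + 419 \left(- \frac{1}{7}\right) = -102304 - \frac{419}{7} = - \frac{716547}{7}$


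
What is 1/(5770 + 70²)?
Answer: 1/10670 ≈ 9.3721e-5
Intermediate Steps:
1/(5770 + 70²) = 1/(5770 + 4900) = 1/10670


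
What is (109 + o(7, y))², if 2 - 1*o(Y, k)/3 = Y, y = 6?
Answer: 8836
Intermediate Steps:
o(Y, k) = 6 - 3*Y
(109 + o(7, y))² = (109 + (6 - 3*7))² = (109 + (6 - 21))² = (109 - 15)² = 94² = 8836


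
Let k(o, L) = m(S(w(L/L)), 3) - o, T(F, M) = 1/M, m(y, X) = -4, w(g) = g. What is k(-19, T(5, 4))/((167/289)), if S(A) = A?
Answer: 4335/167 ≈ 25.958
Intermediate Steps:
k(o, L) = -4 - o
k(-19, T(5, 4))/((167/289)) = (-4 - 1*(-19))/((167/289)) = (-4 + 19)/((167*(1/289))) = 15/(167/289) = 15*(289/167) = 4335/167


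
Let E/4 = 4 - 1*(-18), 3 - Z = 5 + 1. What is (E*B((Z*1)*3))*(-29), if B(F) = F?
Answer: 22968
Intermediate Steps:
Z = -3 (Z = 3 - (5 + 1) = 3 - 1*6 = 3 - 6 = -3)
E = 88 (E = 4*(4 - 1*(-18)) = 4*(4 + 18) = 4*22 = 88)
(E*B((Z*1)*3))*(-29) = (88*(-3*1*3))*(-29) = (88*(-3*3))*(-29) = (88*(-9))*(-29) = -792*(-29) = 22968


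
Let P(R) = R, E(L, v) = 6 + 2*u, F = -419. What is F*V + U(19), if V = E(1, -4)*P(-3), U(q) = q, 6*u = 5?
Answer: 9656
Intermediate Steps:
u = ⅚ (u = (⅙)*5 = ⅚ ≈ 0.83333)
E(L, v) = 23/3 (E(L, v) = 6 + 2*(⅚) = 6 + 5/3 = 23/3)
V = -23 (V = (23/3)*(-3) = -23)
F*V + U(19) = -419*(-23) + 19 = 9637 + 19 = 9656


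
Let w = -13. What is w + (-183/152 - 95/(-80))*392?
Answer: -739/38 ≈ -19.447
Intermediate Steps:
w + (-183/152 - 95/(-80))*392 = -13 + (-183/152 - 95/(-80))*392 = -13 + (-183*1/152 - 95*(-1/80))*392 = -13 + (-183/152 + 19/16)*392 = -13 - 5/304*392 = -13 - 245/38 = -739/38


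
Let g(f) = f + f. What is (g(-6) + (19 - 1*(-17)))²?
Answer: 576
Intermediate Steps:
g(f) = 2*f
(g(-6) + (19 - 1*(-17)))² = (2*(-6) + (19 - 1*(-17)))² = (-12 + (19 + 17))² = (-12 + 36)² = 24² = 576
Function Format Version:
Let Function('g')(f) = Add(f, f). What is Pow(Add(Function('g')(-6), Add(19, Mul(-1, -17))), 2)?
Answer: 576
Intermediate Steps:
Function('g')(f) = Mul(2, f)
Pow(Add(Function('g')(-6), Add(19, Mul(-1, -17))), 2) = Pow(Add(Mul(2, -6), Add(19, Mul(-1, -17))), 2) = Pow(Add(-12, Add(19, 17)), 2) = Pow(Add(-12, 36), 2) = Pow(24, 2) = 576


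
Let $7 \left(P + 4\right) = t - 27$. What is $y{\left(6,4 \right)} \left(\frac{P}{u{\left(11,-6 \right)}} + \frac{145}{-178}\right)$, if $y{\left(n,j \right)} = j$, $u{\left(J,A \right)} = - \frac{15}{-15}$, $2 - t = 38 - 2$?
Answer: $- \frac{33714}{623} \approx -54.116$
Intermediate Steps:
$t = -34$ ($t = 2 - \left(38 - 2\right) = 2 - 36 = -34$)
$u{\left(J,A \right)} = 1$ ($u{\left(J,A \right)} = \left(-15\right) \left(- \frac{1}{15}\right) = 1$)
$P = - \frac{89}{7}$ ($P = -4 + \frac{-34 - 27}{7} = -4 + \frac{1}{7} \left(-61\right) = -4 - \frac{61}{7} = - \frac{89}{7} \approx -12.714$)
$y{\left(6,4 \right)} \left(\frac{P}{u{\left(11,-6 \right)}} + \frac{145}{-178}\right) = 4 \left(- \frac{89}{7 \cdot 1} + \frac{145}{-178}\right) = 4 \left(\left(- \frac{89}{7}\right) 1 + 145 \left(- \frac{1}{178}\right)\right) = 4 \left(- \frac{89}{7} - \frac{145}{178}\right) = 4 \left(- \frac{16857}{1246}\right) = - \frac{33714}{623}$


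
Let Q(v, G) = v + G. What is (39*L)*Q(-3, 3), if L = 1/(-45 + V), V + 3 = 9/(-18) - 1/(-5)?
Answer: 0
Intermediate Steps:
V = -33/10 (V = -3 + (9/(-18) - 1/(-5)) = -3 + (9*(-1/18) - 1*(-⅕)) = -3 + (-½ + ⅕) = -3 - 3/10 = -33/10 ≈ -3.3000)
L = -10/483 (L = 1/(-45 - 33/10) = 1/(-483/10) = -10/483 ≈ -0.020704)
Q(v, G) = G + v
(39*L)*Q(-3, 3) = (39*(-10/483))*(3 - 3) = -130/161*0 = 0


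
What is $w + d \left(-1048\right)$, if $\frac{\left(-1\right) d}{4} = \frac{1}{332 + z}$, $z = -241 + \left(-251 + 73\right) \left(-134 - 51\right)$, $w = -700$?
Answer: $- \frac{23110508}{33021} \approx -699.87$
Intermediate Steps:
$z = 32689$ ($z = -241 - -32930 = -241 + 32930 = 32689$)
$d = - \frac{4}{33021}$ ($d = - \frac{4}{332 + 32689} = - \frac{4}{33021} \approx -0.00012114$)
$w + d \left(-1048\right) = -700 - - \frac{4192}{33021} = -700 + \frac{4192}{33021} = - \frac{23110508}{33021}$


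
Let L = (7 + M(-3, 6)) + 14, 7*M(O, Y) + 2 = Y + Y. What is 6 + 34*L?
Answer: 5380/7 ≈ 768.57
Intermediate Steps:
M(O, Y) = -2/7 + 2*Y/7 (M(O, Y) = -2/7 + (Y + Y)/7 = -2/7 + (2*Y)/7 = -2/7 + 2*Y/7)
L = 157/7 (L = (7 + (-2/7 + (2/7)*6)) + 14 = (7 + (-2/7 + 12/7)) + 14 = (7 + 10/7) + 14 = 59/7 + 14 = 157/7 ≈ 22.429)
6 + 34*L = 6 + 34*(157/7) = 6 + 5338/7 = 5380/7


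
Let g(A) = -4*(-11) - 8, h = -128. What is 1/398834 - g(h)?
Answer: -14358023/398834 ≈ -36.000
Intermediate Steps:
g(A) = 36 (g(A) = 44 - 8 = 36)
1/398834 - g(h) = 1/398834 - 1*36 = 1/398834 - 36 = -14358023/398834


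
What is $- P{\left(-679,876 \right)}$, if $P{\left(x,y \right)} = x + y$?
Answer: $-197$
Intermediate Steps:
$- P{\left(-679,876 \right)} = - (-679 + 876) = \left(-1\right) 197 = -197$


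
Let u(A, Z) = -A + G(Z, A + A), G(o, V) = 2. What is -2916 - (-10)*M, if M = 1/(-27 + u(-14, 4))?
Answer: -32086/11 ≈ -2916.9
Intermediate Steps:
u(A, Z) = 2 - A (u(A, Z) = -A + 2 = 2 - A)
M = -1/11 (M = 1/(-27 + (2 - 1*(-14))) = 1/(-27 + (2 + 14)) = 1/(-27 + 16) = 1/(-11) = -1/11 ≈ -0.090909)
-2916 - (-10)*M = -2916 - (-10)*(-1)/11 = -2916 - 1*10/11 = -2916 - 10/11 = -32086/11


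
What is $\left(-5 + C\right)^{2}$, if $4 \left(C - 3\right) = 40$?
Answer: $64$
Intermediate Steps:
$C = 13$ ($C = 3 + \frac{1}{4} \cdot 40 = 3 + 10 = 13$)
$\left(-5 + C\right)^{2} = \left(-5 + 13\right)^{2} = 8^{2} = 64$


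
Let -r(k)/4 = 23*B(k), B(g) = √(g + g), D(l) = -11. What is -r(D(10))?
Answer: 92*I*√22 ≈ 431.52*I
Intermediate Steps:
B(g) = √2*√g (B(g) = √(2*g) = √2*√g)
r(k) = -92*√2*√k
-r(D(10)) = -(-92)*√2*√(-11) = -(-92)*√2*I*√11 = -(-92)*I*√22 = 92*I*√22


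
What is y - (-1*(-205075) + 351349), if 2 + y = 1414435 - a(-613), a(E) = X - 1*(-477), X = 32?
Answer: 857500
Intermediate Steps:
a(E) = 509 (a(E) = 32 - 1*(-477) = 32 + 477 = 509)
y = 1413924 (y = -2 + (1414435 - 1*509) = -2 + (1414435 - 509) = -2 + 1413926 = 1413924)
y - (-1*(-205075) + 351349) = 1413924 - (-1*(-205075) + 351349) = 1413924 - (205075 + 351349) = 1413924 - 1*556424 = 1413924 - 556424 = 857500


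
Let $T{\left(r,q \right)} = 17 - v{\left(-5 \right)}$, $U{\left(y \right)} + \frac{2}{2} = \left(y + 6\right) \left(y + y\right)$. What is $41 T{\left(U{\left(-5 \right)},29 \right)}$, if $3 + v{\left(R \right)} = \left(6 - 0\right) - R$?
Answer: $369$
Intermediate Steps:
$v{\left(R \right)} = 3 - R$ ($v{\left(R \right)} = -3 - \left(-6 + R\right) = 3 - R$)
$U{\left(y \right)} = -1 + 2 y \left(6 + y\right)$ ($U{\left(y \right)} = -1 + \left(y + 6\right) \left(y + y\right) = -1 + \left(6 + y\right) 2 y = -1 + 2 y \left(6 + y\right)$)
$T{\left(r,q \right)} = 9$ ($T{\left(r,q \right)} = 17 - \left(3 - -5\right) = 17 - \left(3 + 5\right) = 17 - 8 = 9$)
$41 T{\left(U{\left(-5 \right)},29 \right)} = 41 \cdot 9 = 369$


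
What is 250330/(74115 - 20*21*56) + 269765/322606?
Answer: 18881344031/3264450114 ≈ 5.7839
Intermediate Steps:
250330/(74115 - 20*21*56) + 269765/322606 = 250330/(74115 - 420*56) + 269765*(1/322606) = 250330/(74115 - 1*23520) + 269765/322606 = 250330/(74115 - 23520) + 269765/322606 = 250330/50595 + 269765/322606 = 250330*(1/50595) + 269765/322606 = 50066/10119 + 269765/322606 = 18881344031/3264450114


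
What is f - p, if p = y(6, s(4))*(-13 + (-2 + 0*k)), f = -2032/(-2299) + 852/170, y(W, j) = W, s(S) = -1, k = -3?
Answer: 18739444/195415 ≈ 95.896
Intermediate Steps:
f = 1152094/195415 (f = -2032*(-1/2299) + 852*(1/170) = 2032/2299 + 426/85 = 1152094/195415 ≈ 5.8956)
p = -90 (p = 6*(-13 + (-2 + 0*(-3))) = 6*(-13 + (-2 + 0)) = 6*(-13 - 2) = 6*(-15) = -90)
f - p = 1152094/195415 - 1*(-90) = 1152094/195415 + 90 = 18739444/195415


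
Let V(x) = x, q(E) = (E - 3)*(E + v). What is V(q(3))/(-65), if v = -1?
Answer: 0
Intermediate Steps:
q(E) = (-1 + E)*(-3 + E) (q(E) = (E - 3)*(E - 1) = (-3 + E)*(-1 + E) = (-1 + E)*(-3 + E))
V(q(3))/(-65) = (3 + 3² - 4*3)/(-65) = (3 + 9 - 12)*(-1/65) = 0*(-1/65) = 0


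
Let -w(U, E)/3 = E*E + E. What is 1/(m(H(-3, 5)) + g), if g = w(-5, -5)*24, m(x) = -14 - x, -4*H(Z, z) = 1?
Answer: -4/5815 ≈ -0.00068788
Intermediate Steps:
w(U, E) = -3*E - 3*E² (w(U, E) = -3*(E*E + E) = -3*(E² + E) = -3*(E + E²) = -3*E - 3*E²)
H(Z, z) = -¼ (H(Z, z) = -¼*1 = -¼)
g = -1440 (g = -3*(-5)*(1 - 5)*24 = -3*(-5)*(-4)*24 = -60*24 = -1440)
1/(m(H(-3, 5)) + g) = 1/((-14 - 1*(-¼)) - 1440) = 1/((-14 + ¼) - 1440) = 1/(-55/4 - 1440) = 1/(-5815/4) = -4/5815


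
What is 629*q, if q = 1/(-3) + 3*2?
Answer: 10693/3 ≈ 3564.3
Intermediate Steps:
q = 17/3 (q = -1/3 + 6 = 17/3 ≈ 5.6667)
629*q = 629*(17/3) = 10693/3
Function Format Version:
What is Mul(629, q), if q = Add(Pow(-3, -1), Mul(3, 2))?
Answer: Rational(10693, 3) ≈ 3564.3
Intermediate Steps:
q = Rational(17, 3) (q = Add(Rational(-1, 3), 6) = Rational(17, 3) ≈ 5.6667)
Mul(629, q) = Mul(629, Rational(17, 3)) = Rational(10693, 3)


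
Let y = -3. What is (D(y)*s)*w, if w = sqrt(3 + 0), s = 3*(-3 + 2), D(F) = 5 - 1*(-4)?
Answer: -27*sqrt(3) ≈ -46.765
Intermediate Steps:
D(F) = 9 (D(F) = 5 + 4 = 9)
s = -3 (s = 3*(-1) = -3)
w = sqrt(3) ≈ 1.7320
(D(y)*s)*w = (9*(-3))*sqrt(3) = -27*sqrt(3)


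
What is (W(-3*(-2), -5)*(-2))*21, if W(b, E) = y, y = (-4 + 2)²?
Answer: -168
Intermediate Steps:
y = 4 (y = (-2)² = 4)
W(b, E) = 4
(W(-3*(-2), -5)*(-2))*21 = (4*(-2))*21 = -8*21 = -168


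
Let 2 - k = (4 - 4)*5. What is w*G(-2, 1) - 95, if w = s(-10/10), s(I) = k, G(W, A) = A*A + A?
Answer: -91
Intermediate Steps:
G(W, A) = A + A**2 (G(W, A) = A**2 + A = A + A**2)
k = 2 (k = 2 - (4 - 4)*5 = 2 - 0*5 = 2 - 1*0 = 2 + 0 = 2)
s(I) = 2
w = 2
w*G(-2, 1) - 95 = 2*(1*(1 + 1)) - 95 = 2*(1*2) - 95 = 2*2 - 95 = 4 - 95 = -91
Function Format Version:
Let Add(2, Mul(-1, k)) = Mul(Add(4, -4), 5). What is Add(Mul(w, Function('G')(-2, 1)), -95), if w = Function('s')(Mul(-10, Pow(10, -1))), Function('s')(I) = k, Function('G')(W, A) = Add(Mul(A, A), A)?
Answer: -91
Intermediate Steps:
Function('G')(W, A) = Add(A, Pow(A, 2)) (Function('G')(W, A) = Add(Pow(A, 2), A) = Add(A, Pow(A, 2)))
k = 2 (k = Add(2, Mul(-1, Mul(Add(4, -4), 5))) = Add(2, Mul(-1, Mul(0, 5))) = Add(2, Mul(-1, 0)) = Add(2, 0) = 2)
Function('s')(I) = 2
w = 2
Add(Mul(w, Function('G')(-2, 1)), -95) = Add(Mul(2, Mul(1, Add(1, 1))), -95) = Add(Mul(2, Mul(1, 2)), -95) = Add(Mul(2, 2), -95) = Add(4, -95) = -91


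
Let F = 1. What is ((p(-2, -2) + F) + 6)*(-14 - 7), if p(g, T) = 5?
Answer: -252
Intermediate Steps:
((p(-2, -2) + F) + 6)*(-14 - 7) = ((5 + 1) + 6)*(-14 - 7) = (6 + 6)*(-21) = 12*(-21) = -252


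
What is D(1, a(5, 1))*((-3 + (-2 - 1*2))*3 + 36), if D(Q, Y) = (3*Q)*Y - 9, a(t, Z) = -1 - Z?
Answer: -225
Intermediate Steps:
D(Q, Y) = -9 + 3*Q*Y (D(Q, Y) = 3*Q*Y - 9 = -9 + 3*Q*Y)
D(1, a(5, 1))*((-3 + (-2 - 1*2))*3 + 36) = (-9 + 3*1*(-1 - 1*1))*((-3 + (-2 - 1*2))*3 + 36) = (-9 + 3*1*(-1 - 1))*((-3 + (-2 - 2))*3 + 36) = (-9 + 3*1*(-2))*((-3 - 4)*3 + 36) = (-9 - 6)*(-7*3 + 36) = -15*(-21 + 36) = -15*15 = -225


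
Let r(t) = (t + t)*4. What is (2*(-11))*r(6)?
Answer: -1056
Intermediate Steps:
r(t) = 8*t (r(t) = (2*t)*4 = 8*t)
(2*(-11))*r(6) = (2*(-11))*(8*6) = -22*48 = -1056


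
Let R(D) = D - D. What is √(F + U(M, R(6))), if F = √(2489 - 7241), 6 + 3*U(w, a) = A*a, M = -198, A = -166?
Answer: √(-2 + 12*I*√33) ≈ 5.7864 + 5.9567*I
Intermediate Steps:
R(D) = 0
U(w, a) = -2 - 166*a/3 (U(w, a) = -2 + (-166*a)/3 = -2 - 166*a/3)
F = 12*I*√33 (F = √(-4752) = 12*I*√33 ≈ 68.935*I)
√(F + U(M, R(6))) = √(12*I*√33 + (-2 - 166/3*0)) = √(12*I*√33 + (-2 + 0)) = √(12*I*√33 - 2) = √(-2 + 12*I*√33)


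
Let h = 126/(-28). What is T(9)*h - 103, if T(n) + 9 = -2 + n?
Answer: -94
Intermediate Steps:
T(n) = -11 + n (T(n) = -9 + (-2 + n) = -11 + n)
h = -9/2 (h = 126*(-1/28) = -9/2 ≈ -4.5000)
T(9)*h - 103 = (-11 + 9)*(-9/2) - 103 = -2*(-9/2) - 103 = 9 - 103 = -94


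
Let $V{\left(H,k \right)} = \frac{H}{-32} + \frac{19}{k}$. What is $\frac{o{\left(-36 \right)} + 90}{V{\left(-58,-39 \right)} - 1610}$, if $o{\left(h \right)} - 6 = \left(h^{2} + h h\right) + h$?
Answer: $- \frac{1654848}{1003813} \approx -1.6486$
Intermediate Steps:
$o{\left(h \right)} = 6 + h + 2 h^{2}$ ($o{\left(h \right)} = 6 + \left(\left(h^{2} + h h\right) + h\right) = 6 + \left(\left(h^{2} + h^{2}\right) + h\right) = 6 + \left(2 h^{2} + h\right) = 6 + \left(h + 2 h^{2}\right) = 6 + h + 2 h^{2}$)
$V{\left(H,k \right)} = \frac{19}{k} - \frac{H}{32}$ ($V{\left(H,k \right)} = H \left(- \frac{1}{32}\right) + \frac{19}{k} = - \frac{H}{32} + \frac{19}{k} = \frac{19}{k} - \frac{H}{32}$)
$\frac{o{\left(-36 \right)} + 90}{V{\left(-58,-39 \right)} - 1610} = \frac{\left(6 - 36 + 2 \left(-36\right)^{2}\right) + 90}{\left(\frac{19}{-39} - - \frac{29}{16}\right) - 1610} = \frac{\left(6 - 36 + 2 \cdot 1296\right) + 90}{\left(19 \left(- \frac{1}{39}\right) + \frac{29}{16}\right) - 1610} = \frac{\left(6 - 36 + 2592\right) + 90}{\left(- \frac{19}{39} + \frac{29}{16}\right) - 1610} = \frac{2562 + 90}{\frac{827}{624} - 1610} = \frac{2652}{- \frac{1003813}{624}} = 2652 \left(- \frac{624}{1003813}\right) = - \frac{1654848}{1003813}$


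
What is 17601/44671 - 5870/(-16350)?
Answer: 54999512/73037085 ≈ 0.75304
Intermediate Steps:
17601/44671 - 5870/(-16350) = 17601*(1/44671) - 5870*(-1/16350) = 17601/44671 + 587/1635 = 54999512/73037085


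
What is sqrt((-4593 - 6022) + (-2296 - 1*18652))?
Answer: 3*I*sqrt(3507) ≈ 177.66*I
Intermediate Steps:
sqrt((-4593 - 6022) + (-2296 - 1*18652)) = sqrt(-10615 + (-2296 - 18652)) = sqrt(-10615 - 20948) = sqrt(-31563) = 3*I*sqrt(3507)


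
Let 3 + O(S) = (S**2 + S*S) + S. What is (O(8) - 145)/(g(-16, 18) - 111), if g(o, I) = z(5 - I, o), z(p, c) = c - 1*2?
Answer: 4/43 ≈ 0.093023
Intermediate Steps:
z(p, c) = -2 + c (z(p, c) = c - 2 = -2 + c)
g(o, I) = -2 + o
O(S) = -3 + S + 2*S**2 (O(S) = -3 + ((S**2 + S*S) + S) = -3 + ((S**2 + S**2) + S) = -3 + (2*S**2 + S) = -3 + (S + 2*S**2) = -3 + S + 2*S**2)
(O(8) - 145)/(g(-16, 18) - 111) = ((-3 + 8 + 2*8**2) - 145)/((-2 - 16) - 111) = ((-3 + 8 + 2*64) - 145)/(-18 - 111) = ((-3 + 8 + 128) - 145)/(-129) = (133 - 145)*(-1/129) = -12*(-1/129) = 4/43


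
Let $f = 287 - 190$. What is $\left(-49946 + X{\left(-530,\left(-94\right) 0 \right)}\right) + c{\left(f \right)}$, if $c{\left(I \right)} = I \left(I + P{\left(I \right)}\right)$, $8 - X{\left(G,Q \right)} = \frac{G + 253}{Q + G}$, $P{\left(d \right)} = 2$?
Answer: $- \frac{21377827}{530} \approx -40336.0$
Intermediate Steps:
$X{\left(G,Q \right)} = 8 - \frac{253 + G}{G + Q}$ ($X{\left(G,Q \right)} = 8 - \frac{G + 253}{Q + G} = 8 - \frac{253 + G}{G + Q}$)
$f = 97$
$c{\left(I \right)} = I \left(2 + I\right)$ ($c{\left(I \right)} = I \left(I + 2\right) = I \left(2 + I\right)$)
$\left(-49946 + X{\left(-530,\left(-94\right) 0 \right)}\right) + c{\left(f \right)} = \left(-49946 + \frac{-253 + 7 \left(-530\right) + 8 \left(\left(-94\right) 0\right)}{-530 - 0}\right) + 97 \left(2 + 97\right) = \left(-49946 + \frac{-253 - 3710 + 8 \cdot 0}{-530 + 0}\right) + 97 \cdot 99 = \left(-49946 + \frac{-253 - 3710 + 0}{-530}\right) + 9603 = \left(-49946 - - \frac{3963}{530}\right) + 9603 = \left(-49946 + \frac{3963}{530}\right) + 9603 = - \frac{26467417}{530} + 9603 = - \frac{21377827}{530}$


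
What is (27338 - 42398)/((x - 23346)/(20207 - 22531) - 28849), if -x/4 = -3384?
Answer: 17499720/33517633 ≈ 0.52211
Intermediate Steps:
x = 13536 (x = -4*(-3384) = 13536)
(27338 - 42398)/((x - 23346)/(20207 - 22531) - 28849) = (27338 - 42398)/((13536 - 23346)/(20207 - 22531) - 28849) = -15060/(-9810/(-2324) - 28849) = -15060/(-9810*(-1/2324) - 28849) = -15060/(4905/1162 - 28849) = -15060/(-33517633/1162) = -15060*(-1162/33517633) = 17499720/33517633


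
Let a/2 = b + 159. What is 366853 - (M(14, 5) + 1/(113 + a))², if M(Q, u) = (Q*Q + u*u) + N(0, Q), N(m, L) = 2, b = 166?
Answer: 184619421657/582169 ≈ 3.1712e+5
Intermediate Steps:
a = 650 (a = 2*(166 + 159) = 2*325 = 650)
M(Q, u) = 2 + Q² + u² (M(Q, u) = (Q*Q + u*u) + 2 = (Q² + u²) + 2 = 2 + Q² + u²)
366853 - (M(14, 5) + 1/(113 + a))² = 366853 - ((2 + 14² + 5²) + 1/(113 + 650))² = 366853 - ((2 + 196 + 25) + 1/763)² = 366853 - (223 + 1/763)² = 366853 - (170150/763)² = 366853 - 1*28951022500/582169 = 366853 - 28951022500/582169 = 184619421657/582169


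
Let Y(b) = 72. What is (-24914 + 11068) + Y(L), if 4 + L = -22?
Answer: -13774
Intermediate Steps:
L = -26 (L = -4 - 22 = -26)
(-24914 + 11068) + Y(L) = (-24914 + 11068) + 72 = -13846 + 72 = -13774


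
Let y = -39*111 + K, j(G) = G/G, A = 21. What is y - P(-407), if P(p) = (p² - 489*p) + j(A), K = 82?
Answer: -368920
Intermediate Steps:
j(G) = 1
y = -4247 (y = -39*111 + 82 = -4329 + 82 = -4247)
P(p) = 1 + p² - 489*p (P(p) = (p² - 489*p) + 1 = 1 + p² - 489*p)
y - P(-407) = -4247 - (1 + (-407)² - 489*(-407)) = -4247 - (1 + 165649 + 199023) = -4247 - 1*364673 = -4247 - 364673 = -368920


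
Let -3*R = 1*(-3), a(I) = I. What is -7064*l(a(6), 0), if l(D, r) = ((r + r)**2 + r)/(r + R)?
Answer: 0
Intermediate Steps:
R = 1 (R = -(-3)/3 = -1/3*(-3) = 1)
l(D, r) = (r + 4*r**2)/(1 + r) (l(D, r) = ((r + r)**2 + r)/(r + 1) = ((2*r)**2 + r)/(1 + r) = (4*r**2 + r)/(1 + r) = (r + 4*r**2)/(1 + r))
-7064*l(a(6), 0) = -0*(1 + 4*0)/(1 + 0) = -0*(1 + 0)/1 = -0 = -7064*0 = 0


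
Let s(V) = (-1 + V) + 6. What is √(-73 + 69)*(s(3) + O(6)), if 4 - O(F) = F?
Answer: 12*I ≈ 12.0*I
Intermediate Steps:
s(V) = 5 + V
O(F) = 4 - F
√(-73 + 69)*(s(3) + O(6)) = √(-73 + 69)*((5 + 3) + (4 - 1*6)) = √(-4)*(8 + (4 - 6)) = (2*I)*(8 - 2) = (2*I)*6 = 12*I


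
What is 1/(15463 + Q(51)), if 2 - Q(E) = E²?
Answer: 1/12864 ≈ 7.7736e-5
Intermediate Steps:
Q(E) = 2 - E²
1/(15463 + Q(51)) = 1/(15463 + (2 - 1*51²)) = 1/(15463 + (2 - 1*2601)) = 1/(15463 + (2 - 2601)) = 1/(15463 - 2599) = 1/12864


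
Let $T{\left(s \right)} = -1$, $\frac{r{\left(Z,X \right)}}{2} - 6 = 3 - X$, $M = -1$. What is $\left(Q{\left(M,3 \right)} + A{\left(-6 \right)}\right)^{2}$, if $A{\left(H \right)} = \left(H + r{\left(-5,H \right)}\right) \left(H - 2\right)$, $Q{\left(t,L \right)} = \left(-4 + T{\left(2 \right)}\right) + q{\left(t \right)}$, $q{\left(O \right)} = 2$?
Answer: $38025$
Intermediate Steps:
$r{\left(Z,X \right)} = 18 - 2 X$ ($r{\left(Z,X \right)} = 12 + 2 \left(3 - X\right) = 12 - \left(-6 + 2 X\right) = 18 - 2 X$)
$Q{\left(t,L \right)} = -3$ ($Q{\left(t,L \right)} = \left(-4 - 1\right) + 2 = -5 + 2 = -3$)
$A{\left(H \right)} = \left(-2 + H\right) \left(18 - H\right)$ ($A{\left(H \right)} = \left(H - \left(-18 + 2 H\right)\right) \left(H - 2\right) = \left(18 - H\right) \left(-2 + H\right) = \left(-2 + H\right) \left(18 - H\right)$)
$\left(Q{\left(M,3 \right)} + A{\left(-6 \right)}\right)^{2} = \left(-3 - 192\right)^{2} = \left(-195\right)^{2} = 38025$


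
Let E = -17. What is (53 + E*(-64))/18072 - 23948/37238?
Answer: -195149849/336482568 ≈ -0.57997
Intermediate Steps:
(53 + E*(-64))/18072 - 23948/37238 = (53 - 17*(-64))/18072 - 23948/37238 = (53 + 1088)*(1/18072) - 23948*1/37238 = 1141*(1/18072) - 11974/18619 = 1141/18072 - 11974/18619 = -195149849/336482568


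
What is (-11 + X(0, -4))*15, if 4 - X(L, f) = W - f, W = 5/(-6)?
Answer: -305/2 ≈ -152.50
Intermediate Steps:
W = -⅚ (W = 5*(-⅙) = -⅚ ≈ -0.83333)
X(L, f) = 29/6 + f (X(L, f) = 4 - (-⅚ - f) = 4 + (⅚ + f) = 29/6 + f)
(-11 + X(0, -4))*15 = (-11 + (29/6 - 4))*15 = (-11 + ⅚)*15 = -61/6*15 = -305/2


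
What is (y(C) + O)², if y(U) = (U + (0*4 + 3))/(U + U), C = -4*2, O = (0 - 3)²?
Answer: 22201/256 ≈ 86.723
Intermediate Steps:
O = 9 (O = (-3)² = 9)
C = -8
y(U) = (3 + U)/(2*U) (y(U) = (U + (0 + 3))/((2*U)) = (U + 3)*(1/(2*U)) = (3 + U)*(1/(2*U)) = (3 + U)/(2*U))
(y(C) + O)² = ((½)*(3 - 8)/(-8) + 9)² = ((½)*(-⅛)*(-5) + 9)² = (5/16 + 9)² = (149/16)² = 22201/256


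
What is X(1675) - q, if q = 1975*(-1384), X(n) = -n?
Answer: 2731725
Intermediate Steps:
q = -2733400
X(1675) - q = -1*1675 - 1*(-2733400) = -1675 + 2733400 = 2731725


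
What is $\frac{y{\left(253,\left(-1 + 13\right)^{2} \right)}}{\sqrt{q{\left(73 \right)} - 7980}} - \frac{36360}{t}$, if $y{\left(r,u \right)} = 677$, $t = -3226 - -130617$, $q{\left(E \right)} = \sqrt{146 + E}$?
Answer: $- \frac{36360}{127391} - \frac{677 i}{\sqrt{7980 - \sqrt{219}}} \approx -0.28542 - 7.5856 i$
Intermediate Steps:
$t = 127391$ ($t = -3226 + 130617 = 127391$)
$\frac{y{\left(253,\left(-1 + 13\right)^{2} \right)}}{\sqrt{q{\left(73 \right)} - 7980}} - \frac{36360}{t} = \frac{677}{\sqrt{\sqrt{146 + 73} - 7980}} - \frac{36360}{127391} = \frac{677}{\sqrt{\sqrt{219} - 7980}} - \frac{36360}{127391} = \frac{677}{\sqrt{-7980 + \sqrt{219}}} - \frac{36360}{127391} = - \frac{36360}{127391} + \frac{677}{\sqrt{-7980 + \sqrt{219}}}$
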